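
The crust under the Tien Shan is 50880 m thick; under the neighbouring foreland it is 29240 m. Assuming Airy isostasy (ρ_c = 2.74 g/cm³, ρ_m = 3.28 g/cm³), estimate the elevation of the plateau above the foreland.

Excess crust Δ = 50880 m − 29240 m = 21640 m, split between elevation h and root r with h + r = Δ.
Airy balance ρ_c h = (ρ_m − ρ_c) r gives r = h ρ_c/(ρ_m − ρ_c), so h (1 + ρ_c/(ρ_m − ρ_c)) = Δ, i.e. h = Δ (ρ_m − ρ_c)/ρ_m.
h = 21640 m × 0.54/3.28 = 3560 m.

3560 m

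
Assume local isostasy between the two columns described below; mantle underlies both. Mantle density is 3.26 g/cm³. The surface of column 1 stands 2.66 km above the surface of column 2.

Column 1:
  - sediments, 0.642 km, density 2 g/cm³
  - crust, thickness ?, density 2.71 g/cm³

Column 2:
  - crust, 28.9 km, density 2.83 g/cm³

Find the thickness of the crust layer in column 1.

36.9 km

Take the compensation level at the base of the deeper column (depth z_c below the surface of column 1) and equate Σ ρ_i t_i down to z_c; mantle fills any gap and the z_c terms cancel.
Column 1: 0.642×2 + x×2.71 + (z_c − 0.642 − x)×3.26
Column 2: 2.66×0 + 28.9×2.83 + (z_c − 2.66 − 28.9)×3.26
The z_c×3.26 term appears on both sides and cancels. Collect the known terms of each column as K = Σ(ρt)_known − 3.26 × (depth of known layers): K_1 = 1.284 − 3.26×0.642 = −0.80892; K_2 = 81.787 − 3.26×(2.66 + 28.9) = −21.0986.
Balance: K_1 − x×(3.26 − 2.71) = K_2, so x = (K_1 − K_2)/(3.26 − 2.71) = 20.2897/0.55 = 36.9 km.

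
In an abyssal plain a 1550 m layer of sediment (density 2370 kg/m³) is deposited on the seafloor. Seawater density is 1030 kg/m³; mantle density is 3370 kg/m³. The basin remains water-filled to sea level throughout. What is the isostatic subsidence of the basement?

Submarine loading: the sediment displaces seawater, and the subsidence is in turn flooded, so s (ρ_m − ρ_w) = t (ρ_sed − ρ_w).
s = 1550 m × (2370 − 1030) / (3370 − 1030) = 888 m.

888 m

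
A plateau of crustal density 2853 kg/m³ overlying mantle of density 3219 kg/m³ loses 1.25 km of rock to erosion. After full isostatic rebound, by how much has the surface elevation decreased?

Rebound u = e ρ_c/ρ_m = 1.25 km × 2853/3219 = 1.108 km.
Net surface drop = e − u = 1.25 km − 1.108 km = e (ρ_m − ρ_c)/ρ_m = 0.142 km.

0.142 km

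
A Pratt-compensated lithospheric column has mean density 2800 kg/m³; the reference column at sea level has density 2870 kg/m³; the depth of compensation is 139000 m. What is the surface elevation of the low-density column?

3480 m

ρ_ref D = ρ (D + h) → h = D (ρ_ref − ρ)/ρ.
h = 139000 m × (2870 − 2800)/2800 = 3480 m.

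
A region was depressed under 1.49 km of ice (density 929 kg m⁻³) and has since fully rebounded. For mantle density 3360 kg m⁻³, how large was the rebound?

Removing the load lets mantle flow back in; uplift u satisfies ρ_ice t = ρ_m u.
u = t ρ_ice/ρ_m = 1.49 km × 929/3360 = 0.412 km.

0.412 km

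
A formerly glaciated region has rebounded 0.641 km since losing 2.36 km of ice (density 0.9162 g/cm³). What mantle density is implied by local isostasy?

3.37 g/cm³

ρ_m = ρ_ice t / u = 0.9162 × 2.36 km/0.641 km = 3.37 g/cm³.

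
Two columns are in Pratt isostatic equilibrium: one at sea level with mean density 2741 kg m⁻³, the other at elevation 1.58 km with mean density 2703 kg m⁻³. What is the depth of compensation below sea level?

112 km

ρ_ref D = ρ (D + h) → D (ρ_ref − ρ) = ρ h.
D = ρ h/(ρ_ref − ρ) = 2703 × 1.58 km/(2741 − 2703) = 112 km.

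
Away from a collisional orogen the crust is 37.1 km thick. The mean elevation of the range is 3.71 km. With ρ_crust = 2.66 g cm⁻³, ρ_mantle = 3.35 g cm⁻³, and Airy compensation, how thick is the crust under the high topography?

55.1 km

Root depth r = h ρ_c / (ρ_m − ρ_c) = 3.71 km × 2.66 / 0.69 = 14.3 km.
Total thickness = T + h + r = 37.1 km + 3.71 km + 14.3 km = 55.1 km.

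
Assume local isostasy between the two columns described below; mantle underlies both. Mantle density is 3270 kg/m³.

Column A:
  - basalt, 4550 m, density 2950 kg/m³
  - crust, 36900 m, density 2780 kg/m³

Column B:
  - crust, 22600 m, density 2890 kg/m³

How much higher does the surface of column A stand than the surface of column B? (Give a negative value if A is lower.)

For any compensation level in the mantle, the mantle terms cancel and isostasy reduces to e = (Σt_A − Σt_B) − (Σ(ρt)_A − Σ(ρt)_B) / ρ_m.
Σt_A = 41450 m; Σt_B = 22600 m; Σ(ρt)_A = 116004500; Σ(ρt)_B = 65314000 (in m·kg/m³).
e = (41450 − 22600) − (116004500 − 65314000) / 3270 = 3350 m.

3350 m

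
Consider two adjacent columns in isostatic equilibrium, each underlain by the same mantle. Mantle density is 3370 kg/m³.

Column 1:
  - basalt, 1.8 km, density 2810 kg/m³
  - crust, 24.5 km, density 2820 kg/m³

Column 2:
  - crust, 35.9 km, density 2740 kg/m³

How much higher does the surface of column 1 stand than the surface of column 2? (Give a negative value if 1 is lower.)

For any compensation level in the mantle, the mantle terms cancel and isostasy reduces to e = (Σt_1 − Σt_2) − (Σ(ρt)_1 − Σ(ρt)_2) / ρ_m.
Σt_1 = 26.3 km; Σt_2 = 35.9 km; Σ(ρt)_1 = 74148; Σ(ρt)_2 = 98366 (in km·kg/m³).
e = (26.3 − 35.9) − (74148 − 98366) / 3370 = −2.41 km.

−2.41 km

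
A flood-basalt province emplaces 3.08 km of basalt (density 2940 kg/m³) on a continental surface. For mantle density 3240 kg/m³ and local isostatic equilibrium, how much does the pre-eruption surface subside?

2.79 km

Subaerial loading: s = t ρ_load / ρ_m.
s = 3.08 km × 2940/3240 = 2.79 km.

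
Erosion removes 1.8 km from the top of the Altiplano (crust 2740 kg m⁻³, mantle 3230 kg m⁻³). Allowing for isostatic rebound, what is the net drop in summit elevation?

Rebound u = e ρ_c/ρ_m = 1.8 km × 2740/3230 = 1.527 km.
Net surface drop = e − u = 1.8 km − 1.527 km = e (ρ_m − ρ_c)/ρ_m = 0.273 km.

0.273 km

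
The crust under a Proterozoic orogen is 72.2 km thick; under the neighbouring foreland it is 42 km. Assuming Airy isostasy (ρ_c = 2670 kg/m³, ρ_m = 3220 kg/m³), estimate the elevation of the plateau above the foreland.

5.16 km

Excess crust Δ = 72.2 km − 42 km = 30.2 km, split between elevation h and root r with h + r = Δ.
Airy balance ρ_c h = (ρ_m − ρ_c) r gives r = h ρ_c/(ρ_m − ρ_c), so h (1 + ρ_c/(ρ_m − ρ_c)) = Δ, i.e. h = Δ (ρ_m − ρ_c)/ρ_m.
h = 30.2 km × 550/3220 = 5.16 km.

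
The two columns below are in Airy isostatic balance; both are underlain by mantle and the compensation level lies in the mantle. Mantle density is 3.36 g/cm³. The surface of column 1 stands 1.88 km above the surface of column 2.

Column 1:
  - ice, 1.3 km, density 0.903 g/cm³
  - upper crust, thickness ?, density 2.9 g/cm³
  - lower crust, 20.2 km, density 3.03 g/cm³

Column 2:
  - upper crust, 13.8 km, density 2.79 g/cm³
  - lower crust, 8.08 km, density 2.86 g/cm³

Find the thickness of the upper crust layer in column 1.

18.2 km

Take the compensation level at the base of the deeper column (depth z_c below the surface of column 1) and equate Σ ρ_i t_i down to z_c; mantle fills any gap and the z_c terms cancel.
Column 1: 1.3×0.903 + x×2.9 + 20.2×3.03 + (z_c − 21.5 − x)×3.36
Column 2: 1.88×0 + 13.8×2.79 + 8.08×2.86 + (z_c − 1.88 − 21.88)×3.36
The z_c×3.36 term appears on both sides and cancels. Collect the known terms of each column as K = Σ(ρt)_known − 3.36 × (depth of known layers): K_1 = 62.3799 − 3.36×21.5 = −9.8601; K_2 = 61.6108 − 3.36×(1.88 + 21.88) = −18.2228.
Balance: K_1 − x×(3.36 − 2.9) = K_2, so x = (K_1 − K_2)/(3.36 − 2.9) = 8.3627/0.46 = 18.2 km.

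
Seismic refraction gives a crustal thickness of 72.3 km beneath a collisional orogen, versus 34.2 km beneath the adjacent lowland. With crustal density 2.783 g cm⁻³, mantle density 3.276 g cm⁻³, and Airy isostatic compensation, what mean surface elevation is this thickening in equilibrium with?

5.73 km

Excess crust Δ = 72.3 km − 34.2 km = 38.1 km, split between elevation h and root r with h + r = Δ.
Airy balance ρ_c h = (ρ_m − ρ_c) r gives r = h ρ_c/(ρ_m − ρ_c), so h (1 + ρ_c/(ρ_m − ρ_c)) = Δ, i.e. h = Δ (ρ_m − ρ_c)/ρ_m.
h = 38.1 km × 0.493/3.276 = 5.73 km.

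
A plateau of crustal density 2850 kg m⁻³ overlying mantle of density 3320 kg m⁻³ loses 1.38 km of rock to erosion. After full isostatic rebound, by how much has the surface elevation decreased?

Rebound u = e ρ_c/ρ_m = 1.38 km × 2850/3320 = 1.185 km.
Net surface drop = e − u = 1.38 km − 1.185 km = e (ρ_m − ρ_c)/ρ_m = 0.195 km.

0.195 km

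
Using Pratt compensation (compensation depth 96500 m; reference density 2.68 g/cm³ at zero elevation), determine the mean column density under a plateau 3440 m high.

2.59 g/cm³

Pratt balance: ρ_ref D = ρ (D + h).
ρ = ρ_ref D/(D + h) = 2.68 × 96500 m/(96500 m + 3440 m) = 2.59 g/cm³.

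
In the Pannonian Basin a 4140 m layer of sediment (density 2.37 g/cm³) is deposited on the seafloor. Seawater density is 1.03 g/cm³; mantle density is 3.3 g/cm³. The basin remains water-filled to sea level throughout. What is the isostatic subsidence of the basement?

Submarine loading: the sediment displaces seawater, and the subsidence is in turn flooded, so s (ρ_m − ρ_w) = t (ρ_sed − ρ_w).
s = 4140 m × (2.37 − 1.03) / (3.3 − 1.03) = 2440 m.

2440 m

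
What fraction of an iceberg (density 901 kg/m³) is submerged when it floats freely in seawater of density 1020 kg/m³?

Submerged fraction = ρ_obj/ρ_fluid = 901/1020 = 88.3%.

88.3%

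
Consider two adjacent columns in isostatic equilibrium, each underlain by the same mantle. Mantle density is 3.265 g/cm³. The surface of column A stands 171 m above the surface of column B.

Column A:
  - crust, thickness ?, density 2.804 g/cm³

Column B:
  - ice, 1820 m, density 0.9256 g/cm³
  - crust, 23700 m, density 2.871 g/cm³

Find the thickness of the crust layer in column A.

Take the compensation level at the base of the deeper column (depth z_c below the surface of column A) and equate Σ ρ_i t_i down to z_c; mantle fills any gap and the z_c terms cancel.
Column A: x×2.804 + (z_c − 0 − x)×3.265
Column B: 171×0 + 1820×0.9256 + 23700×2.871 + (z_c − 171 − 25520)×3.265
The z_c×3.265 term appears on both sides and cancels. Collect the known terms of each column as K = Σ(ρt)_known − 3.265 × (depth of known layers): K_A = 0 − 3.265×0 = 0; K_B = 69727.292 − 3.265×(171 + 25520) = −14153.823.
Balance: K_A − x×(3.265 − 2.804) = K_B, so x = (K_A − K_B)/(3.265 − 2.804) = 14153.8/0.461 = 30700 m.

30700 m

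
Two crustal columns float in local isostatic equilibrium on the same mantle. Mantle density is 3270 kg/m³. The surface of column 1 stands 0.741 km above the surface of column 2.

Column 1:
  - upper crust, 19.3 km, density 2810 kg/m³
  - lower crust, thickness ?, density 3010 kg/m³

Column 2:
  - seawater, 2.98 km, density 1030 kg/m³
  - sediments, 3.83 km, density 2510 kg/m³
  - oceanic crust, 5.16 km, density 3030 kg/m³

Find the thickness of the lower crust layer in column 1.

Take the compensation level at the base of the deeper column (depth z_c below the surface of column 1) and equate Σ ρ_i t_i down to z_c; mantle fills any gap and the z_c terms cancel.
Column 1: 19.3×2810 + x×3010 + (z_c − 19.3 − x)×3270
Column 2: 0.741×0 + 2.98×1030 + 3.83×2510 + 5.16×3030 + (z_c − 0.741 − 11.97)×3270
The z_c×3270 term appears on both sides and cancels. Collect the known terms of each column as K = Σ(ρt)_known − 3270 × (depth of known layers): K_1 = 54233 − 3270×19.3 = −8878; K_2 = 28317.5 − 3270×(0.741 + 11.97) = −13247.47.
Balance: K_1 − x×(3270 − 3010) = K_2, so x = (K_1 − K_2)/(3270 − 3010) = 4369.47/260 = 16.8 km.

16.8 km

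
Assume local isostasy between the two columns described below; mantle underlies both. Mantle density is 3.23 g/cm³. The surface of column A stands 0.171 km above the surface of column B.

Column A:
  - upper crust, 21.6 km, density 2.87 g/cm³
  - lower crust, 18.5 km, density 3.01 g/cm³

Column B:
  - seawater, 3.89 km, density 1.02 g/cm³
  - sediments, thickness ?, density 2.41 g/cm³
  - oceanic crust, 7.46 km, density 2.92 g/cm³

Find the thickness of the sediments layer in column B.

0.468 km

Take the compensation level at the base of the deeper column (depth z_c below the surface of column A) and equate Σ ρ_i t_i down to z_c; mantle fills any gap and the z_c terms cancel.
Column A: 21.6×2.87 + 18.5×3.01 + (z_c − 40.1)×3.23
Column B: 0.171×0 + 3.89×1.02 + x×2.41 + 7.46×2.92 + (z_c − 0.171 − 11.35 − x)×3.23
The z_c×3.23 term appears on both sides and cancels. Collect the known terms of each column as K = Σ(ρt)_known − 3.23 × (depth of known layers): K_A = 117.677 − 3.23×40.1 = −11.846; K_B = 25.751 − 3.23×(0.171 + 11.35) = −11.46183.
Balance: K_A = K_B − x×(3.23 − 2.41), so x = (K_B − K_A)/(3.23 − 2.41) = 0.38417/0.82 = 0.468 km.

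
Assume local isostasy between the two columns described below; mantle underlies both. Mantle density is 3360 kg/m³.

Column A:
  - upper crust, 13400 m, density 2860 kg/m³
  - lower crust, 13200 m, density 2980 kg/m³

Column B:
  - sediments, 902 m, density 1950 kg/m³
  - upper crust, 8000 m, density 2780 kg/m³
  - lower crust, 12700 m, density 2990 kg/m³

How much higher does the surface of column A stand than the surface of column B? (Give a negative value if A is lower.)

329 m

For any compensation level in the mantle, the mantle terms cancel and isostasy reduces to e = (Σt_A − Σt_B) − (Σ(ρt)_A − Σ(ρt)_B) / ρ_m.
Σt_A = 26600 m; Σt_B = 21602 m; Σ(ρt)_A = 77660000; Σ(ρt)_B = 61971900 (in m·kg/m³).
e = (26600 − 21602) − (77660000 − 61971900) / 3360 = 329 m.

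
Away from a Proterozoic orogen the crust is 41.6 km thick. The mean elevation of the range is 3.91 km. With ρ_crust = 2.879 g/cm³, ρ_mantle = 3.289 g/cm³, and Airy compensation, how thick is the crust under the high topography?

73 km

Root depth r = h ρ_c / (ρ_m − ρ_c) = 3.91 km × 2.879 / 0.41 = 27.46 km.
Total thickness = T + h + r = 41.6 km + 3.91 km + 27.46 km = 73 km.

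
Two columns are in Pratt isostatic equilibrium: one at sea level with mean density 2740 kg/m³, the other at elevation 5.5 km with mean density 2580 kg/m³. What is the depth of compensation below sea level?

88.7 km

ρ_ref D = ρ (D + h) → D (ρ_ref − ρ) = ρ h.
D = ρ h/(ρ_ref − ρ) = 2580 × 5.5 km/(2740 − 2580) = 88.7 km.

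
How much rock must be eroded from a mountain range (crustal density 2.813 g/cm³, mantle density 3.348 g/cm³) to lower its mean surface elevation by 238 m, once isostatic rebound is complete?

1490 m

Net drop Δ = e − u = e − e ρ_c/ρ_m = e (ρ_m − ρ_c)/ρ_m.
e = Δ ρ_m/(ρ_m − ρ_c) = 238 m × 3.348/0.535 = 1490 m.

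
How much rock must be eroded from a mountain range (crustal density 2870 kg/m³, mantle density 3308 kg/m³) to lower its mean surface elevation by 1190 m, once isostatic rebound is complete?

8990 m

Net drop Δ = e − u = e − e ρ_c/ρ_m = e (ρ_m − ρ_c)/ρ_m.
e = Δ ρ_m/(ρ_m − ρ_c) = 1190 m × 3308/438 = 8990 m.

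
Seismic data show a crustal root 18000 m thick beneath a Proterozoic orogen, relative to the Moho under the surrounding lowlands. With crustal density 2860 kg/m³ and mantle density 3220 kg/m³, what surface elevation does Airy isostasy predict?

2270 m

Balancing pressure at the compensation depth: ρ_c h = (ρ_m − ρ_c) r.
h = r (ρ_m − ρ_c) / ρ_c = 18000 m × (3220 − 2860) / 2860 = 2270 m.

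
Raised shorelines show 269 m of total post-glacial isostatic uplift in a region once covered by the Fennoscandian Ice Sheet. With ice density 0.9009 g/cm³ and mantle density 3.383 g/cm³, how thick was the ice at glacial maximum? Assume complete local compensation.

1010 m

u = t ρ_ice/ρ_m → t = u ρ_m/ρ_ice = 269 m × 3.383/0.9009 = 1010 m.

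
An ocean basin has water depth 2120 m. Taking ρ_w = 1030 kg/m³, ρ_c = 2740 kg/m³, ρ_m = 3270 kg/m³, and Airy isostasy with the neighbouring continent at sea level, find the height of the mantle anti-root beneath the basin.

Balancing pressure at the compensation depth: replacing crust with seawater at the top is compensated by replacing crust with mantle at the base: d (ρ_c − ρ_w) = a (ρ_m − ρ_c).
a = d (ρ_c − ρ_w)/(ρ_m − ρ_c) = 2120 m × 1710/530 = 6840 m.

6840 m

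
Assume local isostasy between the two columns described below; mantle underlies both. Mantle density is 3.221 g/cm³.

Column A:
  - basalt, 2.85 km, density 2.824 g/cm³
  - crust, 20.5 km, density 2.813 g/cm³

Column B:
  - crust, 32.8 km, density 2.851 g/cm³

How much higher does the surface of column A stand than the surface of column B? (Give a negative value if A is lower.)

−0.82 km

For any compensation level in the mantle, the mantle terms cancel and isostasy reduces to e = (Σt_A − Σt_B) − (Σ(ρt)_A − Σ(ρt)_B) / ρ_m.
Σt_A = 23.35 km; Σt_B = 32.8 km; Σ(ρt)_A = 65.7149; Σ(ρt)_B = 93.5128 (in km·g/cm³).
e = (23.35 − 32.8) − (65.7149 − 93.5128) / 3.221 = −0.82 km.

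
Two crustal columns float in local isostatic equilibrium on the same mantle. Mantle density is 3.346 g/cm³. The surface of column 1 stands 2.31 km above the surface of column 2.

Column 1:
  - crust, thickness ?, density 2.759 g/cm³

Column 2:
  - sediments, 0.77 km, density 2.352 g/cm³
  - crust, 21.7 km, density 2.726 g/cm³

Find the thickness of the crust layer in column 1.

37.4 km

Take the compensation level at the base of the deeper column (depth z_c below the surface of column 1) and equate Σ ρ_i t_i down to z_c; mantle fills any gap and the z_c terms cancel.
Column 1: x×2.759 + (z_c − 0 − x)×3.346
Column 2: 2.31×0 + 0.77×2.352 + 21.7×2.726 + (z_c − 2.31 − 22.47)×3.346
The z_c×3.346 term appears on both sides and cancels. Collect the known terms of each column as K = Σ(ρt)_known − 3.346 × (depth of known layers): K_1 = 0 − 3.346×0 = 0; K_2 = 60.96524 − 3.346×(2.31 + 22.47) = −21.94864.
Balance: K_1 − x×(3.346 − 2.759) = K_2, so x = (K_1 − K_2)/(3.346 − 2.759) = 21.9486/0.587 = 37.4 km.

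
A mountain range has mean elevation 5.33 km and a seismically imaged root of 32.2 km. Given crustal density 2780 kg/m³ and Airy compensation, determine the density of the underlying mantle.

Airy balance: ρ_c h = (ρ_m − ρ_c) r → ρ_m = ρ_c (1 + h/r).
ρ_m = 2780 × (1 + 5.33 km/32.2 km) = 3240 kg/m³.

3240 kg/m³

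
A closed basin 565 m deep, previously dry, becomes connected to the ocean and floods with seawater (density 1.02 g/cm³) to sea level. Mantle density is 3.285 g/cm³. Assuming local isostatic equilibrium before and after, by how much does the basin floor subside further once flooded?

254 m

After flooding the water column is d + s deep. Its weight must equal the weight of mantle displaced by the extra subsidence s: (d + s) ρ_w = s ρ_m.
s = d ρ_w / (ρ_m − ρ_w) = 565 m × 1.02/(3.285 − 1.02) = 254 m.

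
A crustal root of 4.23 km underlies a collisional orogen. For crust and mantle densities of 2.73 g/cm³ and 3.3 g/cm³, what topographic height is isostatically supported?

0.883 km

For local isostatic compensation: ρ_c h = (ρ_m − ρ_c) r.
h = r (ρ_m − ρ_c) / ρ_c = 4.23 km × (3.3 − 2.73) / 2.73 = 0.883 km.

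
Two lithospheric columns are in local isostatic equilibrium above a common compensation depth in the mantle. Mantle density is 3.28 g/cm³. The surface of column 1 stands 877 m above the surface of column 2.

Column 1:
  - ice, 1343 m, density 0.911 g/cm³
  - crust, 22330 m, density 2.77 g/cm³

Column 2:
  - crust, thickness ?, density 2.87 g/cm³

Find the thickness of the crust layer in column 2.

28500 m

Take the compensation level at the base of the deeper column (depth z_c below the surface of column 1) and equate Σ ρ_i t_i down to z_c; mantle fills any gap and the z_c terms cancel.
Column 1: 1343×0.911 + 22330×2.77 + (z_c − 23673)×3.28
Column 2: 877×0 + x×2.87 + (z_c − 877 − 0 − x)×3.28
The z_c×3.28 term appears on both sides and cancels. Collect the known terms of each column as K = Σ(ρt)_known − 3.28 × (depth of known layers): K_1 = 63077.573 − 3.28×23673 = −14569.867; K_2 = 0 − 3.28×(877 + 0) = −2876.56.
Balance: K_1 = K_2 − x×(3.28 − 2.87), so x = (K_2 − K_1)/(3.28 − 2.87) = 11693.3/0.41 = 28500 m.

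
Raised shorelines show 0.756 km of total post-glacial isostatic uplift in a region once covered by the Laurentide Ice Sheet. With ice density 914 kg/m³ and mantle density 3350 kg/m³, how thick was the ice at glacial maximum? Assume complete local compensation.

2.77 km

u = t ρ_ice/ρ_m → t = u ρ_m/ρ_ice = 0.756 km × 3350/914 = 2.77 km.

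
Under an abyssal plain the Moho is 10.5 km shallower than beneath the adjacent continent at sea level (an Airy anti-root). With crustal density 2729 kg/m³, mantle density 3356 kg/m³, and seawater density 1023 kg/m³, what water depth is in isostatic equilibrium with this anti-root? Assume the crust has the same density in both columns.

Replacing a thickness d of crust by seawater at the top must be balanced by replacing crust with mantle at the base: d (ρ_c − ρ_w) = a (ρ_m − ρ_c).
d = a (ρ_m − ρ_c)/(ρ_c − ρ_w) = 10.5 km × 627/1706 = 3.86 km.

3.86 km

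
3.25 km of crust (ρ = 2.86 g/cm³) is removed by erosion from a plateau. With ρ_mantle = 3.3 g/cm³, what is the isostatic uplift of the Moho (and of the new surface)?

Unloading: uplift u = e ρ_c/ρ_m = 3.25 km × 2.86/3.3 = 2.82 km.

2.82 km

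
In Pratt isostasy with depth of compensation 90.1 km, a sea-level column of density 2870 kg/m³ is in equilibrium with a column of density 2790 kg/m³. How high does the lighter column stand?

2.58 km

ρ_ref D = ρ (D + h) → h = D (ρ_ref − ρ)/ρ.
h = 90.1 km × (2870 − 2790)/2790 = 2.58 km.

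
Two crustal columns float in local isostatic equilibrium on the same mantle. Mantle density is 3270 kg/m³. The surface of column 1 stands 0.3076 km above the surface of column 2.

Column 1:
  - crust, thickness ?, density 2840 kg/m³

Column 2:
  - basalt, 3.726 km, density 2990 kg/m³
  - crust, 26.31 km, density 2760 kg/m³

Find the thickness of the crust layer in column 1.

36 km

Take the compensation level at the base of the deeper column (depth z_c below the surface of column 1) and equate Σ ρ_i t_i down to z_c; mantle fills any gap and the z_c terms cancel.
Column 1: x×2840 + (z_c − 0 − x)×3270
Column 2: 0.3076×0 + 3.726×2990 + 26.31×2760 + (z_c − 0.3076 − 30.036)×3270
The z_c×3270 term appears on both sides and cancels. Collect the known terms of each column as K = Σ(ρt)_known − 3270 × (depth of known layers): K_1 = 0 − 3270×0 = 0; K_2 = 83756.34 − 3270×(0.3076 + 30.036) = −15467.232.
Balance: K_1 − x×(3270 − 2840) = K_2, so x = (K_1 − K_2)/(3270 − 2840) = 15467.2/430 = 36 km.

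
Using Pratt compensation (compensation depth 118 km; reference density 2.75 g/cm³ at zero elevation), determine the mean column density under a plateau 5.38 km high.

Pratt balance: ρ_ref D = ρ (D + h).
ρ = ρ_ref D/(D + h) = 2.75 × 118 km/(118 km + 5.38 km) = 2.63 g/cm³.

2.63 g/cm³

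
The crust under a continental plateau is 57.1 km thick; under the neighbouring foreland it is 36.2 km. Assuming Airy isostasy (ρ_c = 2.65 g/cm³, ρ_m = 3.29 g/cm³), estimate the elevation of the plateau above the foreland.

4.07 km

Excess crust Δ = 57.1 km − 36.2 km = 20.9 km, split between elevation h and root r with h + r = Δ.
Airy balance ρ_c h = (ρ_m − ρ_c) r gives r = h ρ_c/(ρ_m − ρ_c), so h (1 + ρ_c/(ρ_m − ρ_c)) = Δ, i.e. h = Δ (ρ_m − ρ_c)/ρ_m.
h = 20.9 km × 0.64/3.29 = 4.07 km.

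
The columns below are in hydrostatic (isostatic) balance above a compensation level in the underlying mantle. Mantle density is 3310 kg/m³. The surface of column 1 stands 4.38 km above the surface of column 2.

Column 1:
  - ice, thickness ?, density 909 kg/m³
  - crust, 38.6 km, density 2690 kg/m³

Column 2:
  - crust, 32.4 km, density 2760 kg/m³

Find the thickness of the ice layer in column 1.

Take the compensation level at the base of the deeper column (depth z_c below the surface of column 1) and equate Σ ρ_i t_i down to z_c; mantle fills any gap and the z_c terms cancel.
Column 1: x×909 + 38.6×2690 + (z_c − 38.6 − x)×3310
Column 2: 4.38×0 + 32.4×2760 + (z_c − 4.38 − 32.4)×3310
The z_c×3310 term appears on both sides and cancels. Collect the known terms of each column as K = Σ(ρt)_known − 3310 × (depth of known layers): K_1 = 103834 − 3310×38.6 = −23932; K_2 = 89424 − 3310×(4.38 + 32.4) = −32317.8.
Balance: K_1 − x×(3310 − 909) = K_2, so x = (K_1 − K_2)/(3310 − 909) = 8385.8/2401 = 3.49 km.

3.49 km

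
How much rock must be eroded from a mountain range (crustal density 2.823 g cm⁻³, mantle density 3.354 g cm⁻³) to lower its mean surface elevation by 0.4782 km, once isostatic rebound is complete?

Net drop Δ = e − u = e − e ρ_c/ρ_m = e (ρ_m − ρ_c)/ρ_m.
e = Δ ρ_m/(ρ_m − ρ_c) = 0.4782 km × 3.354/0.531 = 3.02 km.

3.02 km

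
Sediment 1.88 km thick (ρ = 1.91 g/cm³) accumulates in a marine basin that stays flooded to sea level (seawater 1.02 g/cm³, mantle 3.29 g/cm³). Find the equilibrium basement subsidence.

Submarine loading: the sediment displaces seawater, and the subsidence is in turn flooded, so s (ρ_m − ρ_w) = t (ρ_sed − ρ_w).
s = 1.88 km × (1.91 − 1.02) / (3.29 − 1.02) = 0.737 km.

0.737 km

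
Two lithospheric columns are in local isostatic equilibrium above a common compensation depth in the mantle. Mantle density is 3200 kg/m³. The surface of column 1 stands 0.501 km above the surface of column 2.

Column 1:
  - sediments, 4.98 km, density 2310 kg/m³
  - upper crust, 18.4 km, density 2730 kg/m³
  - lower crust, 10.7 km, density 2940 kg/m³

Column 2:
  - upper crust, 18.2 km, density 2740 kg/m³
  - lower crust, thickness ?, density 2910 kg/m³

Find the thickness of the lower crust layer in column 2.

20.3 km

Take the compensation level at the base of the deeper column (depth z_c below the surface of column 1) and equate Σ ρ_i t_i down to z_c; mantle fills any gap and the z_c terms cancel.
Column 1: 4.98×2310 + 18.4×2730 + 10.7×2940 + (z_c − 34.08)×3200
Column 2: 0.501×0 + 18.2×2740 + x×2910 + (z_c − 0.501 − 18.2 − x)×3200
The z_c×3200 term appears on both sides and cancels. Collect the known terms of each column as K = Σ(ρt)_known − 3200 × (depth of known layers): K_1 = 93193.8 − 3200×34.08 = −15862.2; K_2 = 49868 − 3200×(0.501 + 18.2) = −9975.2.
Balance: K_1 = K_2 − x×(3200 − 2910), so x = (K_2 − K_1)/(3200 − 2910) = 5887/290 = 20.3 km.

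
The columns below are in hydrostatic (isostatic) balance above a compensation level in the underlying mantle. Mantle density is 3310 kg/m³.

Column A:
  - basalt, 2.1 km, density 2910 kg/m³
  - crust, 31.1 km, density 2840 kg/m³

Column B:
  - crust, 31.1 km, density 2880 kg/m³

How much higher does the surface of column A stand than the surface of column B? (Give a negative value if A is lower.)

For any compensation level in the mantle, the mantle terms cancel and isostasy reduces to e = (Σt_A − Σt_B) − (Σ(ρt)_A − Σ(ρt)_B) / ρ_m.
Σt_A = 33.2 km; Σt_B = 31.1 km; Σ(ρt)_A = 94435; Σ(ρt)_B = 89568 (in km·kg/m³).
e = (33.2 − 31.1) − (94435 − 89568) / 3310 = 0.63 km.

0.63 km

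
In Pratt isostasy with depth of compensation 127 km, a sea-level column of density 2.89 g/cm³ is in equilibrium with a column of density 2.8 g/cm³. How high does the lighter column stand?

ρ_ref D = ρ (D + h) → h = D (ρ_ref − ρ)/ρ.
h = 127 km × (2.89 − 2.8)/2.8 = 4.08 km.

4.08 km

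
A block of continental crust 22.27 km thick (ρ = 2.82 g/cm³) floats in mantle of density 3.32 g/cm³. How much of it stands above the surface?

3.35 km

Floating equilibrium: submerged depth d = t ρ_obj/ρ_fluid = 22.27 km × 2.82/3.32 = 18.92 km.
Freeboard = t − d = 22.27 km − 18.92 km = 3.35 km.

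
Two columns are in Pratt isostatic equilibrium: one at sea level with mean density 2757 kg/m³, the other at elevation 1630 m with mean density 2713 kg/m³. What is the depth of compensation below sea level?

ρ_ref D = ρ (D + h) → D (ρ_ref − ρ) = ρ h.
D = ρ h/(ρ_ref − ρ) = 2713 × 1630 m/(2757 − 2713) = 101000 m.

101000 m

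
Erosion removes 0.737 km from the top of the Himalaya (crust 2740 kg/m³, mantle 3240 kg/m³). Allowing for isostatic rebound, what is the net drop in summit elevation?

Rebound u = e ρ_c/ρ_m = 0.737 km × 2740/3240 = 0.6233 km.
Net surface drop = e − u = 0.737 km − 0.6233 km = e (ρ_m − ρ_c)/ρ_m = 0.114 km.

0.114 km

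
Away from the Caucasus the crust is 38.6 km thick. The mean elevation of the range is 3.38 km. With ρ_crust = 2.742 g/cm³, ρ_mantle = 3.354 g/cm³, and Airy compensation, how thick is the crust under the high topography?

57.1 km

Root depth r = h ρ_c / (ρ_m − ρ_c) = 3.38 km × 2.742 / 0.612 = 15.14 km.
Total thickness = T + h + r = 38.6 km + 3.38 km + 15.14 km = 57.1 km.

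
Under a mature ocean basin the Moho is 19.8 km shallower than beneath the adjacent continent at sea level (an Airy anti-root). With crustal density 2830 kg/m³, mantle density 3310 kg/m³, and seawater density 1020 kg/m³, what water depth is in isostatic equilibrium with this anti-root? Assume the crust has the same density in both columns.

5.25 km

Replacing a thickness d of crust by seawater at the top must be balanced by replacing crust with mantle at the base: d (ρ_c − ρ_w) = a (ρ_m − ρ_c).
d = a (ρ_m − ρ_c)/(ρ_c − ρ_w) = 19.8 km × 480/1810 = 5.25 km.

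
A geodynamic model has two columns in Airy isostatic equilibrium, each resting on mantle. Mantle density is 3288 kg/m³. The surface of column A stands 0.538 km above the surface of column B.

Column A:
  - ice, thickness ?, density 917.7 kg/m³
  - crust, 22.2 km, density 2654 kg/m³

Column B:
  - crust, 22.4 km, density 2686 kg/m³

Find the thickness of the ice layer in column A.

0.497 km

Take the compensation level at the base of the deeper column (depth z_c below the surface of column A) and equate Σ ρ_i t_i down to z_c; mantle fills any gap and the z_c terms cancel.
Column A: x×917.7 + 22.2×2654 + (z_c − 22.2 − x)×3288
Column B: 0.538×0 + 22.4×2686 + (z_c − 0.538 − 22.4)×3288
The z_c×3288 term appears on both sides and cancels. Collect the known terms of each column as K = Σ(ρt)_known − 3288 × (depth of known layers): K_A = 58918.8 − 3288×22.2 = −14074.8; K_B = 60166.4 − 3288×(0.538 + 22.4) = −15253.744.
Balance: K_A − x×(3288 − 917.7) = K_B, so x = (K_A − K_B)/(3288 − 917.7) = 1178.94/2370.3 = 0.497 km.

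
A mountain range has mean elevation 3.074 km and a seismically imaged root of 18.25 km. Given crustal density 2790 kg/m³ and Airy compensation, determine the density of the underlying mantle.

3260 kg/m³

Airy balance: ρ_c h = (ρ_m − ρ_c) r → ρ_m = ρ_c (1 + h/r).
ρ_m = 2790 × (1 + 3.074 km/18.25 km) = 3260 kg/m³.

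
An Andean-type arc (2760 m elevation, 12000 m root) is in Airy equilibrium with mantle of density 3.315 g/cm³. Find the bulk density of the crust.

ρ_c h = (ρ_m − ρ_c) r → ρ_c (h + r) = ρ_m r → ρ_c = ρ_m r / (h + r).
ρ_c = 3.315 × 12000 m / (2760 m + 12000 m) = 2.7 g/cm³.

2.7 g/cm³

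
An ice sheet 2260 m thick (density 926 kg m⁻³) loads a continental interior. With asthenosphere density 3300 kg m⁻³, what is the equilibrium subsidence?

Balancing pressure at the compensation depth: the ice load ρ_ice t is balanced by mantle displaced below, ρ_m s.
s = t ρ_ice / ρ_m = 2260 m × 926/3300 = 634 m.

634 m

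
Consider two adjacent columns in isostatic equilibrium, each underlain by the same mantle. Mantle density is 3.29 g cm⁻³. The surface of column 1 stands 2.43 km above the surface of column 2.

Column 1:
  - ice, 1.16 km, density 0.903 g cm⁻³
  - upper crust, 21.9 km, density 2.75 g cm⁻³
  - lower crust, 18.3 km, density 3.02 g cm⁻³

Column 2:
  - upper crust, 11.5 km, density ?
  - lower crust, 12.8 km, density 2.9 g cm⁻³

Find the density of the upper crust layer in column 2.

2.72 g cm⁻³

Take the compensation level at the base of the deeper column (depth z_c below the surface of column 1) and equate Σ ρ_i t_i down to z_c; mantle fills any gap and the z_c terms cancel.
Column 1: 1.16×0.903 + 21.9×2.75 + 18.3×3.02 + (z_c − 41.36)×3.29
Column 2: 2.43×0 + 11.5×ρ + 12.8×2.9 + (z_c − 2.43 − 24.3)×3.29
The z_c×3.29 term appears on both sides and cancels. Collect the known terms of each column as K = Σ(ρt)_known − 3.29 × (depth of known layers): K_1 = 116.53848 − 3.29×41.36 = −19.53592; K_2 = 37.12 − 3.29×(2.43 + 24.3) = −50.8217.
Balance: K_1 = K_2 + 11.5×ρ, so ρ = (K_1 − K_2)/11.5 = 31.2858/11.5 = 2.72 g cm⁻³.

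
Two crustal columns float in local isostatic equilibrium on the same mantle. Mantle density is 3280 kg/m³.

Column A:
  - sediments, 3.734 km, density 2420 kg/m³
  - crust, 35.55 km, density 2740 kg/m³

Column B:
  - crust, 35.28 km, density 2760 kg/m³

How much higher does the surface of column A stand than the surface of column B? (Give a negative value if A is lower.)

1.24 km

For any compensation level in the mantle, the mantle terms cancel and isostasy reduces to e = (Σt_A − Σt_B) − (Σ(ρt)_A − Σ(ρt)_B) / ρ_m.
Σt_A = 39.284 km; Σt_B = 35.28 km; Σ(ρt)_A = 106443.28; Σ(ρt)_B = 97372.8 (in km·kg/m³).
e = (39.284 − 35.28) − (106443.28 − 97372.8) / 3280 = 1.24 km.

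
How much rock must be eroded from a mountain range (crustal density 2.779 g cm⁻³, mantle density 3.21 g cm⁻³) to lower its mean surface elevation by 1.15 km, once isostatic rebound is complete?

Net drop Δ = e − u = e − e ρ_c/ρ_m = e (ρ_m − ρ_c)/ρ_m.
e = Δ ρ_m/(ρ_m − ρ_c) = 1.15 km × 3.21/0.431 = 8.56 km.

8.56 km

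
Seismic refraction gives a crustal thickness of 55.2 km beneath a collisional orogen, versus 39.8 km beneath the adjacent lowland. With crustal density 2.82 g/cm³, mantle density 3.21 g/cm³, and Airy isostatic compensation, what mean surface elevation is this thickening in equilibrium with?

1.87 km

Excess crust Δ = 55.2 km − 39.8 km = 15.4 km, split between elevation h and root r with h + r = Δ.
Airy balance ρ_c h = (ρ_m − ρ_c) r gives r = h ρ_c/(ρ_m − ρ_c), so h (1 + ρ_c/(ρ_m − ρ_c)) = Δ, i.e. h = Δ (ρ_m − ρ_c)/ρ_m.
h = 15.4 km × 0.39/3.21 = 1.87 km.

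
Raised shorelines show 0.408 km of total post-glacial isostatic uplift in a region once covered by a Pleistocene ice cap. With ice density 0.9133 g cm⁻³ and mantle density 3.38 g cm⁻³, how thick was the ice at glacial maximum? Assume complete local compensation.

1.51 km

u = t ρ_ice/ρ_m → t = u ρ_m/ρ_ice = 0.408 km × 3.38/0.9133 = 1.51 km.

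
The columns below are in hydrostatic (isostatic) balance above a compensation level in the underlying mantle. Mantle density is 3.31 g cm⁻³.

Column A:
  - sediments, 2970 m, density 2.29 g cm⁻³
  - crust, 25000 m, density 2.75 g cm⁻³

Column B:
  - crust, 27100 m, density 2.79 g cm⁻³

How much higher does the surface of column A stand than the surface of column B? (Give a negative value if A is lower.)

For any compensation level in the mantle, the mantle terms cancel and isostasy reduces to e = (Σt_A − Σt_B) − (Σ(ρt)_A − Σ(ρt)_B) / ρ_m.
Σt_A = 27970 m; Σt_B = 27100 m; Σ(ρt)_A = 75551.3; Σ(ρt)_B = 75609 (in m·g cm⁻³).
e = (27970 − 27100) − (75551.3 − 75609) / 3.31 = 887 m.

887 m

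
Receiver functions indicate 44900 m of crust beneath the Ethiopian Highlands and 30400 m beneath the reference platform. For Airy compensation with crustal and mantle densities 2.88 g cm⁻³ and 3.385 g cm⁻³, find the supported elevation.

2160 m

Excess crust Δ = 44900 m − 30400 m = 14500 m, split between elevation h and root r with h + r = Δ.
Airy balance ρ_c h = (ρ_m − ρ_c) r gives r = h ρ_c/(ρ_m − ρ_c), so h (1 + ρ_c/(ρ_m − ρ_c)) = Δ, i.e. h = Δ (ρ_m − ρ_c)/ρ_m.
h = 14500 m × 0.505/3.385 = 2160 m.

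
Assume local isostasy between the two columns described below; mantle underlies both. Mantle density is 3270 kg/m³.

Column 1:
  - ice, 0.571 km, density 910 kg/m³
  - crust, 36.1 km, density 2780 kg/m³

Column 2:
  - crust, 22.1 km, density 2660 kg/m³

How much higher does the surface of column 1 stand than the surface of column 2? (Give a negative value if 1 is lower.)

For any compensation level in the mantle, the mantle terms cancel and isostasy reduces to e = (Σt_1 − Σt_2) − (Σ(ρt)_1 − Σ(ρt)_2) / ρ_m.
Σt_1 = 36.671 km; Σt_2 = 22.1 km; Σ(ρt)_1 = 100877.61; Σ(ρt)_2 = 58786 (in km·kg/m³).
e = (36.671 − 22.1) − (100877.61 − 58786) / 3270 = 1.7 km.

1.7 km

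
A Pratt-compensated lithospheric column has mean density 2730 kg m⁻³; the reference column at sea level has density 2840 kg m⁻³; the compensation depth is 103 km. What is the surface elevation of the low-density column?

4.15 km

ρ_ref D = ρ (D + h) → h = D (ρ_ref − ρ)/ρ.
h = 103 km × (2840 − 2730)/2730 = 4.15 km.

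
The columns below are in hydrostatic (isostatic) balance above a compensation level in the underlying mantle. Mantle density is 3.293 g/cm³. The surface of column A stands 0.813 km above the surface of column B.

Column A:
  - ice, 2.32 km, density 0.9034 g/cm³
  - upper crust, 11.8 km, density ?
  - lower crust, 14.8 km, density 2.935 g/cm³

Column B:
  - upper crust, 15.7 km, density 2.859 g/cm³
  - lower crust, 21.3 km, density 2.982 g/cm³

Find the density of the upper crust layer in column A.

2.85 g/cm³

Take the compensation level at the base of the deeper column (depth z_c below the surface of column A) and equate Σ ρ_i t_i down to z_c; mantle fills any gap and the z_c terms cancel.
Column A: 2.32×0.9034 + 11.8×ρ + 14.8×2.935 + (z_c − 28.92)×3.293
Column B: 0.813×0 + 15.7×2.859 + 21.3×2.982 + (z_c − 0.813 − 37)×3.293
The z_c×3.293 term appears on both sides and cancels. Collect the known terms of each column as K = Σ(ρt)_known − 3.293 × (depth of known layers): K_A = 45.533888 − 3.293×28.92 = −49.699672; K_B = 108.4029 − 3.293×(0.813 + 37) = −16.115309.
Balance: K_A + 11.8×ρ = K_B, so ρ = (K_B − K_A)/11.8 = 33.5844/11.8 = 2.85 g/cm³.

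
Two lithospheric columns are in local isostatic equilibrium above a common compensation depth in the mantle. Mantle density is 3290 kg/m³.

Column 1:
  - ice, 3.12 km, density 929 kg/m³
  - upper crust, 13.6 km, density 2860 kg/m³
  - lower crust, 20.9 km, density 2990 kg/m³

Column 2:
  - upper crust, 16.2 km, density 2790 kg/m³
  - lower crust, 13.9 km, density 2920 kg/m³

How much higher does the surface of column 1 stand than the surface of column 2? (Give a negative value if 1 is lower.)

For any compensation level in the mantle, the mantle terms cancel and isostasy reduces to e = (Σt_1 − Σt_2) − (Σ(ρt)_1 − Σ(ρt)_2) / ρ_m.
Σt_1 = 37.62 km; Σt_2 = 30.1 km; Σ(ρt)_1 = 104285.48; Σ(ρt)_2 = 85786 (in km·kg/m³).
e = (37.62 − 30.1) − (104285.48 − 85786) / 3290 = 1.9 km.

1.9 km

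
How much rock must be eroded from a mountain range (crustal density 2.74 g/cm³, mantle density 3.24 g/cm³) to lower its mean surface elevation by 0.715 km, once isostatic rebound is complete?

Net drop Δ = e − u = e − e ρ_c/ρ_m = e (ρ_m − ρ_c)/ρ_m.
e = Δ ρ_m/(ρ_m − ρ_c) = 0.715 km × 3.24/0.5 = 4.63 km.

4.63 km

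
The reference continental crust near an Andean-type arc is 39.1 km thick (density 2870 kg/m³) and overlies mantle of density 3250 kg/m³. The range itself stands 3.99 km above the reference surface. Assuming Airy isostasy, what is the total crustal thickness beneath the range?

73.2 km

Root depth r = h ρ_c / (ρ_m − ρ_c) = 3.99 km × 2870 / 380 = 30.14 km.
Total thickness = T + h + r = 39.1 km + 3.99 km + 30.14 km = 73.2 km.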